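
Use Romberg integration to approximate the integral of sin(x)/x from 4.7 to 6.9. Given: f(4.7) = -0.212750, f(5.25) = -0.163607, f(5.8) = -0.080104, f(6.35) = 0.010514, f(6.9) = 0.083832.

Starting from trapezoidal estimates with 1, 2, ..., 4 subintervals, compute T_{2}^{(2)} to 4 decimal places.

T_{0}^{(0)} (trapezoid, 1 panel, h=2.2000): -0.141810
T_{1}^{(0)} (trapezoid, 2 panels, h=1.1000): -0.159019
T_{2}^{(0)} (trapezoid, 4 panels, h=0.5500): -0.163711
T_{1}^{(1)} = -0.159019 + (-0.159019 − (-0.141810))/3 = -0.164755
T_{2}^{(1)} = -0.163711 + (-0.163711 − (-0.159019))/3 = -0.165275
T_{2}^{(2)} = -0.165275 + (-0.165275 − (-0.164755))/15 = -0.165310

-0.1653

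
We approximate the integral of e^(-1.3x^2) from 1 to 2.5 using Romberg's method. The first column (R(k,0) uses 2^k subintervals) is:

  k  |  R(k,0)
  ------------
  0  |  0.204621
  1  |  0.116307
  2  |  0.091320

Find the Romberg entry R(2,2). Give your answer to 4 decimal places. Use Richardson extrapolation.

0.0827

R(1,1) = (4·0.116307 − 0.204621) / 3 = 0.086869
R(2,1) = (4·0.091320 − 0.116307) / 3 = 0.082991
R(2,2) = (16·0.082991 − 0.086869) / 15 = 0.082732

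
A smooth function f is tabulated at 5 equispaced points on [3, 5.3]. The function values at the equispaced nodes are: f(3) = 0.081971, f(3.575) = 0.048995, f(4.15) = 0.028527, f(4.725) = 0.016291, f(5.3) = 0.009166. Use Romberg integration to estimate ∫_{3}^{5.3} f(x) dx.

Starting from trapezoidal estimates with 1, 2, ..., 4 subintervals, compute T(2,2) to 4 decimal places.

T(0,0) (trapezoid, 1 panel, h=2.3000): 0.104808
T(1,0) (trapezoid, 2 panels, h=1.1500): 0.085210
T(2,0) (trapezoid, 4 panels, h=0.5750): 0.080144
T(1,1) = 0.085210 + (0.085210 − 0.104808)/3 = 0.078677
T(2,1) = 0.080144 + (0.080144 − 0.085210)/3 = 0.078455
T(2,2) = 0.078455 + (0.078455 − 0.078677)/15 = 0.078440

0.0784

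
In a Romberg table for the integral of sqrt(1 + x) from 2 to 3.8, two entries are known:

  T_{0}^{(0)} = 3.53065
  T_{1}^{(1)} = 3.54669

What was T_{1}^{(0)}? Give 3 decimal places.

3.543

From T_{1}^{(1)} = (4·T_{1}^{(0)} − T_{0}^{(0)})/3, solve for T_{1}^{(0)}:
4·T_{1}^{(0)} = 3·3.54669 + 3.53065 = 14.17072
T_{1}^{(0)} = 3.54268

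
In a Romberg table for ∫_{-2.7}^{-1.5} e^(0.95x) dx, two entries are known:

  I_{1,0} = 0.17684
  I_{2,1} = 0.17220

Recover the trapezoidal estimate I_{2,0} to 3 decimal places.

0.173

From I_{2,1} = (4·I_{2,0} − I_{1,0})/3, solve for I_{2,0}:
4·I_{2,0} = 3·0.17220 + 0.17684 = 0.69344
I_{2,0} = 0.17336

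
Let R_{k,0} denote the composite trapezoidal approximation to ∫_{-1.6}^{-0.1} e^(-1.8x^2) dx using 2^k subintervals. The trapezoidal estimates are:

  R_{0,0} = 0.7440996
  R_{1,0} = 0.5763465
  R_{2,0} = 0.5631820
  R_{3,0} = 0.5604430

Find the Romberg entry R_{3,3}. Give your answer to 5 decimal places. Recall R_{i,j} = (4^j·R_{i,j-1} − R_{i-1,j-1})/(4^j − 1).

0.55955

R_{1,1} = 0.5763465 + (0.5763465 − 0.7440996)/3 = 0.5204288
R_{2,1} = 0.5631820 + (0.5631820 − 0.5763465)/3 = 0.5587938
R_{3,1} = 0.5604430 + (0.5604430 − 0.5631820)/3 = 0.5595300
R_{2,2} = 0.5587938 + (0.5587938 − 0.5204288)/15 = 0.5613515
R_{3,2} = 0.5595300 + (0.5595300 − 0.5587938)/15 = 0.5595791
R_{3,3} = (64·0.5595791 − 0.5613515) / 63 = 0.5595510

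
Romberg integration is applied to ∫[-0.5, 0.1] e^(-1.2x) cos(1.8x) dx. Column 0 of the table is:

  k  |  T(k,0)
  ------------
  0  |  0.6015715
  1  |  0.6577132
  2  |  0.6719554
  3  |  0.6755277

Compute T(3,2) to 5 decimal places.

Richardson extrapolation on the trapezoidal column (denominator 4−1=3):
T(2,1) = 0.6719554 + (0.6719554 − 0.6577132)/3 = 0.6767028
T(3,1) = 0.6755277 + (0.6755277 − 0.6719554)/3 = 0.6767185
T(3,2) = (16·0.6767185 − 0.6767028) / 15 = 0.6767195

0.67672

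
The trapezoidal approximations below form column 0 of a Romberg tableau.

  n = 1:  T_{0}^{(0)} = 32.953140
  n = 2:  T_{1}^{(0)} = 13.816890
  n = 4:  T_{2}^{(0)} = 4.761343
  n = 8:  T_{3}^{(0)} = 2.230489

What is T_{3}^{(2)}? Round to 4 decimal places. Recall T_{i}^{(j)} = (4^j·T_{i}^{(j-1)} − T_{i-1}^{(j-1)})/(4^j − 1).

Richardson extrapolation on the trapezoidal column (denominator 4−1=3):
T_{2}^{(1)} = 4.761343 + (4.761343 − 13.816890)/3 = 1.742827
T_{3}^{(1)} = 2.230489 + (2.230489 − 4.761343)/3 = 1.386871
T_{3}^{(2)} = 1.386871 + (1.386871 − 1.742827)/15 = 1.363141
(Column j=1 coincides with Simpson's rule on the same nodes.)

1.3631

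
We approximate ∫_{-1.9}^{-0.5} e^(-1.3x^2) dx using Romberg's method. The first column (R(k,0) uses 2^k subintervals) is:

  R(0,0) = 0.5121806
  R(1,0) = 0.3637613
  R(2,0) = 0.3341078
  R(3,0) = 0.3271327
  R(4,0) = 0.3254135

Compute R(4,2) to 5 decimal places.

Richardson extrapolation on the trapezoidal column (denominator 4−1=3):
R(3,1) = (4·0.3271327 − 0.3341078) / 3 = 0.3248077
R(4,1) = (4·0.3254135 − 0.3271327) / 3 = 0.3248404
R(4,2) = 0.3248404 + (0.3248404 − 0.3248077)/15 = 0.3248426

0.32484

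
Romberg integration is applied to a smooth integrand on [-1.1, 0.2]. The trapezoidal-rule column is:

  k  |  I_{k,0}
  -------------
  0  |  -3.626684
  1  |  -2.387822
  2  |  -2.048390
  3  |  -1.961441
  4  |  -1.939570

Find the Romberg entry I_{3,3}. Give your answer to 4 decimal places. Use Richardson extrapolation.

-1.9323

I_{1,1} = (4·(-2.387822) − (-3.626684)) / 3 = -1.974868
I_{2,1} = -2.048390 + (-2.048390 − (-2.387822))/3 = -1.935246
I_{3,1} = -1.961441 + (-1.961441 − (-2.048390))/3 = -1.932458
I_{2,2} = (16·(-1.935246) − (-1.974868)) / 15 = -1.932605
I_{3,2} = (16·(-1.932458) − (-1.935246)) / 15 = -1.932272
I_{3,3} = (64·(-1.932272) − (-1.932605)) / 63 = -1.932267
(Column j=1 coincides with Simpson's rule on the same nodes.)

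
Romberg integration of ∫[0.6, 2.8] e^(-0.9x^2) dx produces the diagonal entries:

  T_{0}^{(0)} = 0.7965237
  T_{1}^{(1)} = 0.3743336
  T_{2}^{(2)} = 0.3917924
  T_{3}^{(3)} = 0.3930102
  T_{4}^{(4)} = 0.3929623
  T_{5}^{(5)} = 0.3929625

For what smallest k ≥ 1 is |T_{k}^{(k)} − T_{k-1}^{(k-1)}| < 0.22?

k = 2

|T_{1}^{(1)} − T_{0}^{(0)}| = 0.4221901 ≥ 0.22
|T_{2}^{(2)} − T_{1}^{(1)}| = 0.0174588 < 0.22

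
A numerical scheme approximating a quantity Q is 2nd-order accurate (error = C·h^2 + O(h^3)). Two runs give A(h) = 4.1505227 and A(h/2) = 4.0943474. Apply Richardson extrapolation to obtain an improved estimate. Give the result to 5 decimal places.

4.07562

The leading error scales as h^2; refining by a factor of 2 reduces it by 2^2 = 4.
Extrapolated value = (4·A(h/2) − A(h)) / (4 − 1)
= (4·4.0943474 − 4.1505227) / 3
= 12.2268669 / 3 = 4.0756223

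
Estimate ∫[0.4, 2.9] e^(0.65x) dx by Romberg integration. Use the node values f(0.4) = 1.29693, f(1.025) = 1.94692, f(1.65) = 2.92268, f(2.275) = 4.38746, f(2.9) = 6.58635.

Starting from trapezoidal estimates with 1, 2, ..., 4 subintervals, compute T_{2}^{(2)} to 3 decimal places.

T_{0}^{(0)} (trapezoid, 1 panel, h=2.5000): 9.85410
T_{1}^{(0)} (trapezoid, 2 panels, h=1.2500): 8.58040
T_{2}^{(0)} (trapezoid, 4 panels, h=0.6250): 8.24919
T_{1}^{(1)} = 8.58040 + (8.58040 − 9.85410)/3 = 8.15583
T_{2}^{(1)} = 8.24919 + (8.24919 − 8.58040)/3 = 8.13879
T_{2}^{(2)} = 8.13879 + (8.13879 − 8.15583)/15 = 8.13765

8.138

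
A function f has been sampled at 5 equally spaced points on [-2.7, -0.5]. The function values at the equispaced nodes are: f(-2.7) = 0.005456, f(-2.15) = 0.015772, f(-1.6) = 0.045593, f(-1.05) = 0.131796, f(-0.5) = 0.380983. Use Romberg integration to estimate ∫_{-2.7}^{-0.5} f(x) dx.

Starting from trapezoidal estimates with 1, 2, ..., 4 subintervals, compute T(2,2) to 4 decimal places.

T(0,0) (trapezoid, 1 panel, h=2.2000): 0.425083
T(1,0) (trapezoid, 2 panels, h=1.1000): 0.262694
T(2,0) (trapezoid, 4 panels, h=0.5500): 0.212509
T(1,1) = 0.262694 + (0.262694 − 0.425083)/3 = 0.208564
T(2,1) = 0.212509 + (0.212509 − 0.262694)/3 = 0.195781
T(2,2) = 0.195781 + (0.195781 − 0.208564)/15 = 0.194929

0.1949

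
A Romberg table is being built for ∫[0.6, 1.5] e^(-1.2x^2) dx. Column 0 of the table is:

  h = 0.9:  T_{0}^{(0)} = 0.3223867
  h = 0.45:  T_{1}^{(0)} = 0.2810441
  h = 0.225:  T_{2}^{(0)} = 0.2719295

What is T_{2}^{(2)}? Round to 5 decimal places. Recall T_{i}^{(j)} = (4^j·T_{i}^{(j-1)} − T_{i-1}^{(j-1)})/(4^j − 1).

0.26900

Richardson extrapolation on the trapezoidal column (denominator 4−1=3):
T_{1}^{(1)} = 0.2810441 + (0.2810441 − 0.3223867)/3 = 0.2672632
T_{2}^{(1)} = (4·0.2719295 − 0.2810441) / 3 = 0.2688913
T_{2}^{(2)} = (16·0.2688913 − 0.2672632) / 15 = 0.2689998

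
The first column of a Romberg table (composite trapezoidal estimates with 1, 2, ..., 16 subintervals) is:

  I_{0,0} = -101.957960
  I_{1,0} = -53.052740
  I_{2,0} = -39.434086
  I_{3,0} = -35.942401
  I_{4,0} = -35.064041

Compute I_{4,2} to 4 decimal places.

-34.7708

Richardson extrapolation on the trapezoidal column (denominator 4−1=3):
I_{3,1} = (4·(-35.942401) − (-39.434086)) / 3 = -34.778506
I_{4,1} = (4·(-35.064041) − (-35.942401)) / 3 = -34.771254
I_{4,2} = (16·(-34.771254) − (-34.778506)) / 15 = -34.770771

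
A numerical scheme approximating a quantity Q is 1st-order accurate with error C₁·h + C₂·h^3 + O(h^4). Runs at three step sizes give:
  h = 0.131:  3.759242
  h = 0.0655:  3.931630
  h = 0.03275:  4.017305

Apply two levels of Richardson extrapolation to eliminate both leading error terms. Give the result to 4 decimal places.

4.1028

First eliminate the h term (factor 2^1 = 2):
  B₁ = (2·3.931630 − 3.759242)/1 = 4.104018
  B₂ = (2·4.017305 − 3.931630)/1 = 4.102980
Then eliminate the h^3 term (factor 2^3 = 8):
  (8·4.102980 − 4.104018)/7 = 4.102832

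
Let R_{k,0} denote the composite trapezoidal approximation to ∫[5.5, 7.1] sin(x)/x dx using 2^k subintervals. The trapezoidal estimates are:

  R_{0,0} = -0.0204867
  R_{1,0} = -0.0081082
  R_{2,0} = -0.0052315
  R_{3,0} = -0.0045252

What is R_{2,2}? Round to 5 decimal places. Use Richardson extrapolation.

Richardson extrapolation on the trapezoidal column (denominator 4−1=3):
R_{1,1} = -0.0081082 + (-0.0081082 − (-0.0204867))/3 = -0.0039820
R_{2,1} = (4·(-0.0052315) − (-0.0081082)) / 3 = -0.0042726
R_{2,2} = -0.0042726 + (-0.0042726 − (-0.0039820))/15 = -0.0042920

-0.00429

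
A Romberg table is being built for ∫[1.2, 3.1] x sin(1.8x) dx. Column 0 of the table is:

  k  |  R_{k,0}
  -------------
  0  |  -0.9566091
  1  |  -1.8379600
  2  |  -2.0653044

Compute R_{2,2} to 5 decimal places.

-2.14171

R_{1,1} = -1.8379600 + (-1.8379600 − (-0.9566091))/3 = -2.1317436
R_{2,1} = (4·(-2.0653044) − (-1.8379600)) / 3 = -2.1410859
R_{2,2} = -2.1410859 + (-2.1410859 − (-2.1317436))/15 = -2.1417087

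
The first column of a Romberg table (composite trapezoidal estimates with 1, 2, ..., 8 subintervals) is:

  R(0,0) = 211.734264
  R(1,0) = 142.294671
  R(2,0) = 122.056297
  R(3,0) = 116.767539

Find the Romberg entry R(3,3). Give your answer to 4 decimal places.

R(1,1) = (4·142.294671 − 211.734264) / 3 = 119.148140
R(2,1) = (4·122.056297 − 142.294671) / 3 = 115.310172
R(3,1) = (4·116.767539 − 122.056297) / 3 = 115.004620
R(2,2) = 115.310172 + (115.310172 − 119.148140)/15 = 115.054307
R(3,2) = (16·115.004620 − 115.310172) / 15 = 114.984250
R(3,3) = 114.984250 + (114.984250 − 115.054307)/63 = 114.983138
(Column j=1 coincides with Simpson's rule on the same nodes.)

114.9831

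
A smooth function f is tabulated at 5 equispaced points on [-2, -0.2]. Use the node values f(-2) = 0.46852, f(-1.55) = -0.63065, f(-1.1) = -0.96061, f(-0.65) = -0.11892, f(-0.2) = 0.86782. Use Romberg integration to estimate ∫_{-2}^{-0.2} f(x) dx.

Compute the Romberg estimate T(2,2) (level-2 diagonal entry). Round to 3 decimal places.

T(0,0) (trapezoid, 1 panel, h=1.8000): 1.20271
T(1,0) (trapezoid, 2 panels, h=0.9000): -0.26320
T(2,0) (trapezoid, 4 panels, h=0.4500): -0.46890
T(1,1) = -0.26320 + (-0.26320 − 1.20271)/3 = -0.75184
T(2,1) = -0.46890 + (-0.46890 − (-0.26320))/3 = -0.53747
T(2,2) = -0.53747 + (-0.53747 − (-0.75184))/15 = -0.52318

-0.523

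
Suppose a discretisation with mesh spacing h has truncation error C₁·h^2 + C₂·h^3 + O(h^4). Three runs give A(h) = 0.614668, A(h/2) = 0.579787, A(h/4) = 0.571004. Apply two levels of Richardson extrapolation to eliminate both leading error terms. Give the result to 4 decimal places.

First eliminate the h^2 term (factor 2^2 = 4):
  B₁ = (4·0.579787 − 0.614668)/3 = 0.568160
  B₂ = (4·0.571004 − 0.579787)/3 = 0.568076
Then eliminate the h^3 term (factor 2^3 = 8):
  (8·0.568076 − 0.568160)/7 = 0.568064

0.5681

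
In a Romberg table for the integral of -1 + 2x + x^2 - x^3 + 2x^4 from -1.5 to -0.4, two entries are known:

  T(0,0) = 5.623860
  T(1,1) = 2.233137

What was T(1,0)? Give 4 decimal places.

From T(1,1) = (4·T(1,0) − T(0,0))/3, solve for T(1,0):
4·T(1,0) = 3·2.233137 + 5.623860 = 12.323271
T(1,0) = 3.080818

3.0808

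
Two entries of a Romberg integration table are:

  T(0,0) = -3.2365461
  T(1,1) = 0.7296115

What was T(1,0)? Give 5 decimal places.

-0.26193

From T(1,1) = (4·T(1,0) − T(0,0))/3, solve for T(1,0):
4·T(1,0) = 3·0.7296115 + (-3.2365461) = -1.0477116
T(1,0) = -0.2619279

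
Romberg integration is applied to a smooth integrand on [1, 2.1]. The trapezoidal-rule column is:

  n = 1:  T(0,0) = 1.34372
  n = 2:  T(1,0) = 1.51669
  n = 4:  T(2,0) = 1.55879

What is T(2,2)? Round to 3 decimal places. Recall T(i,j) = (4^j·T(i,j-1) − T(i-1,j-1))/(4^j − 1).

1.573

Richardson extrapolation on the trapezoidal column (denominator 4−1=3):
T(1,1) = 1.51669 + (1.51669 − 1.34372)/3 = 1.57435
T(2,1) = 1.55879 + (1.55879 − 1.51669)/3 = 1.57282
T(2,2) = 1.57282 + (1.57282 − 1.57435)/15 = 1.57272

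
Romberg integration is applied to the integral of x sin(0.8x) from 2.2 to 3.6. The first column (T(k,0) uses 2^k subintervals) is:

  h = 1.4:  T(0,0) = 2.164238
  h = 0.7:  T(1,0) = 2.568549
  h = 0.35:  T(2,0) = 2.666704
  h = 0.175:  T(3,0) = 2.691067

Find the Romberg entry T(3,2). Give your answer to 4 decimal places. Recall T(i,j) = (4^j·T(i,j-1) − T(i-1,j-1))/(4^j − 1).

2.6992

Richardson extrapolation on the trapezoidal column (denominator 4−1=3):
T(2,1) = (4·2.666704 − 2.568549) / 3 = 2.699422
T(3,1) = (4·2.691067 − 2.666704) / 3 = 2.699188
T(3,2) = (16·2.699188 − 2.699422) / 15 = 2.699172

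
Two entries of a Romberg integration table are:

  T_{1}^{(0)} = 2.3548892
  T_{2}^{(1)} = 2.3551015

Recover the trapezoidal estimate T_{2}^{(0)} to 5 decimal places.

From T_{2}^{(1)} = (4·T_{2}^{(0)} − T_{1}^{(0)})/3, solve for T_{2}^{(0)}:
4·T_{2}^{(0)} = 3·2.3551015 + 2.3548892 = 9.4201937
T_{2}^{(0)} = 2.3550484

2.35505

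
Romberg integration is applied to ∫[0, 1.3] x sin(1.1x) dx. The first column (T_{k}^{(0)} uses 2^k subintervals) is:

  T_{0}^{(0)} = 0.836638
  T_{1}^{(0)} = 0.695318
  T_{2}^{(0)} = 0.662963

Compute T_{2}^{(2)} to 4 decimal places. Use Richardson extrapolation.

T_{1}^{(1)} = (4·0.695318 − 0.836638) / 3 = 0.648211
T_{2}^{(1)} = (4·0.662963 − 0.695318) / 3 = 0.652178
T_{2}^{(2)} = 0.652178 + (0.652178 − 0.648211)/15 = 0.652442

0.6524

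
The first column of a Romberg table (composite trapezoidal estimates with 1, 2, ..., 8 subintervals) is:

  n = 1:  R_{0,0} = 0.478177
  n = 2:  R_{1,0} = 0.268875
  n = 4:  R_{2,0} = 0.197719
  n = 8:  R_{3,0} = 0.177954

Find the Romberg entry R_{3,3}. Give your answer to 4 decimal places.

0.1712

Richardson extrapolation on the trapezoidal column (denominator 4−1=3):
R_{1,1} = 0.268875 + (0.268875 − 0.478177)/3 = 0.199108
R_{2,1} = 0.197719 + (0.197719 − 0.268875)/3 = 0.174000
R_{3,1} = 0.177954 + (0.177954 − 0.197719)/3 = 0.171366
R_{2,2} = (16·0.174000 − 0.199108) / 15 = 0.172326
R_{3,2} = 0.171366 + (0.171366 − 0.174000)/15 = 0.171190
R_{3,3} = (64·0.171190 − 0.172326) / 63 = 0.171172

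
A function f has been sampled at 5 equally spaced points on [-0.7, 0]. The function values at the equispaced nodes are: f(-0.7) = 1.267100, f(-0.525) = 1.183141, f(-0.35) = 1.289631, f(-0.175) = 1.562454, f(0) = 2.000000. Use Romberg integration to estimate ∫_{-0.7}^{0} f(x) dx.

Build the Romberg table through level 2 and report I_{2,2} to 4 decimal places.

0.9816

I_{0,0} (trapezoid, 1 panel, h=0.7000): 1.143485
I_{1,0} (trapezoid, 2 panels, h=0.3500): 1.023113
I_{2,0} (trapezoid, 4 panels, h=0.1750): 0.992036
I_{1,1} = 1.023113 + (1.023113 − 1.143485)/3 = 0.982989
I_{2,1} = 0.992036 + (0.992036 − 1.023113)/3 = 0.981677
I_{2,2} = 0.981677 + (0.981677 − 0.982989)/15 = 0.981590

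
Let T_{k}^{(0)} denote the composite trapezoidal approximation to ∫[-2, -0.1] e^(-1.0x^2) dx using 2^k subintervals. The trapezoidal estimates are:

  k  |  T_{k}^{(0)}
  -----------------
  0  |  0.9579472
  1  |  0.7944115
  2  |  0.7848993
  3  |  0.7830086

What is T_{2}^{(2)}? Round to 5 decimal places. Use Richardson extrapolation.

T_{1}^{(1)} = 0.7944115 + (0.7944115 − 0.9579472)/3 = 0.7398996
T_{2}^{(1)} = 0.7848993 + (0.7848993 − 0.7944115)/3 = 0.7817286
T_{2}^{(2)} = 0.7817286 + (0.7817286 − 0.7398996)/15 = 0.7845172

0.78452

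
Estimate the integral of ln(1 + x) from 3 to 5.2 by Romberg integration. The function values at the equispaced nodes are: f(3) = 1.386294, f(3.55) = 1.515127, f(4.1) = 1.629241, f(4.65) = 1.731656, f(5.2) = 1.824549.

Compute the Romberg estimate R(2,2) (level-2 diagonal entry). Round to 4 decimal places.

3.5670

R(0,0) (trapezoid, 1 panel, h=2.2000): 3.531927
R(1,0) (trapezoid, 2 panels, h=1.1000): 3.558129
R(2,0) (trapezoid, 4 panels, h=0.5500): 3.564795
R(1,1) = 3.558129 + (3.558129 − 3.531927)/3 = 3.566863
R(2,1) = 3.564795 + (3.564795 − 3.558129)/3 = 3.567017
R(2,2) = 3.567017 + (3.567017 − 3.566863)/15 = 3.567027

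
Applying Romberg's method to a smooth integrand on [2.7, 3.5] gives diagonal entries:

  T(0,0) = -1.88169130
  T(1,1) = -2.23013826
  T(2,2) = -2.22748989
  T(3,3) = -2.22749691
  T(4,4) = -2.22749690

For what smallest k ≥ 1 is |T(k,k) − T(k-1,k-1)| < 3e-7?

|T(1,1) − T(0,0)| = 0.34844696 ≥ 3e-7
|T(2,2) − T(1,1)| = 0.00264837 ≥ 3e-7
|T(3,3) − T(2,2)| = 0.00000702 ≥ 3e-7
|T(4,4) − T(3,3)| = 0.00000001 < 3e-7

k = 4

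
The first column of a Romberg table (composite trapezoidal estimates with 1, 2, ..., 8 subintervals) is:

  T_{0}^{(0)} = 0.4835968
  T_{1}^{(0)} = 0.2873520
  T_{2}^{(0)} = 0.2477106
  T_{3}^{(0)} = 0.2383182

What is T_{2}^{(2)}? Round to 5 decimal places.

0.23533

Richardson extrapolation on the trapezoidal column (denominator 4−1=3):
T_{1}^{(1)} = 0.2873520 + (0.2873520 − 0.4835968)/3 = 0.2219371
T_{2}^{(1)} = 0.2477106 + (0.2477106 − 0.2873520)/3 = 0.2344968
T_{2}^{(2)} = 0.2344968 + (0.2344968 − 0.2219371)/15 = 0.2353341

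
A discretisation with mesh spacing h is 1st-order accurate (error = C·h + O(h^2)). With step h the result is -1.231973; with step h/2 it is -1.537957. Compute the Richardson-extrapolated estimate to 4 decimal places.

-1.8439

Extrapolated value = (2·A(h/2) − A(h)) / (2 − 1)
= (2·(-1.537957) − (-1.231973)) / 1
= -1.843941 / 1 = -1.843941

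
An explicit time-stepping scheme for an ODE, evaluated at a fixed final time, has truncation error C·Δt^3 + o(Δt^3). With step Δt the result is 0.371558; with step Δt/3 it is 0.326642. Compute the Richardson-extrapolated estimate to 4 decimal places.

The leading error scales as Δt^3; refining by a factor of 3 reduces it by 3^3 = 27.
Extrapolated value = (27·A(Δt/3) − A(Δt)) / (27 − 1)
= (27·0.326642 − 0.371558) / 26
= 8.447776 / 26 = 0.324914

0.3249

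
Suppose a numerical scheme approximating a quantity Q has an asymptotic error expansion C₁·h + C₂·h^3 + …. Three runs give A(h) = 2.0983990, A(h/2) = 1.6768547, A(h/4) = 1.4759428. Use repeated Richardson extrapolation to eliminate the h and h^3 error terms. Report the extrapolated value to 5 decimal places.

First eliminate the h term (factor 2^1 = 2):
  B₁ = (2·1.6768547 − 2.0983990)/1 = 1.2553104
  B₂ = (2·1.4759428 − 1.6768547)/1 = 1.2750309
Then eliminate the h^3 term (factor 2^3 = 8):
  (8·1.2750309 − 1.2553104)/7 = 1.2778481

1.27785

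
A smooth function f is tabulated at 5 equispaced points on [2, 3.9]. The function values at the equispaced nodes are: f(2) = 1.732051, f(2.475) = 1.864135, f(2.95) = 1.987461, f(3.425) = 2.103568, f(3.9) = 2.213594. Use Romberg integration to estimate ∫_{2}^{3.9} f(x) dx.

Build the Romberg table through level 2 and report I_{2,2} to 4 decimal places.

I_{0,0} (trapezoid, 1 panel, h=1.9000): 3.748363
I_{1,0} (trapezoid, 2 panels, h=0.9500): 3.762269
I_{2,0} (trapezoid, 4 panels, h=0.4750): 3.765794
I_{1,1} = 3.762269 + (3.762269 − 3.748363)/3 = 3.766904
I_{2,1} = 3.765794 + (3.765794 − 3.762269)/3 = 3.766969
I_{2,2} = 3.766969 + (3.766969 − 3.766904)/15 = 3.766973

3.7670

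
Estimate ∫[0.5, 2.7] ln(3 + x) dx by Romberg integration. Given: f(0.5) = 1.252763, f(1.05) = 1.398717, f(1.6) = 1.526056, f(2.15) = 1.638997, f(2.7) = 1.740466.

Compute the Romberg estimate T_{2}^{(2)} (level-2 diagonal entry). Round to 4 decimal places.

3.3360

T_{0}^{(0)} (trapezoid, 1 panel, h=2.2000): 3.292552
T_{1}^{(0)} (trapezoid, 2 panels, h=1.1000): 3.324938
T_{2}^{(0)} (trapezoid, 4 panels, h=0.5500): 3.333211
T_{1}^{(1)} = 3.324938 + (3.324938 − 3.292552)/3 = 3.335733
T_{2}^{(1)} = 3.333211 + (3.333211 − 3.324938)/3 = 3.335969
T_{2}^{(2)} = 3.335969 + (3.335969 − 3.335733)/15 = 3.335985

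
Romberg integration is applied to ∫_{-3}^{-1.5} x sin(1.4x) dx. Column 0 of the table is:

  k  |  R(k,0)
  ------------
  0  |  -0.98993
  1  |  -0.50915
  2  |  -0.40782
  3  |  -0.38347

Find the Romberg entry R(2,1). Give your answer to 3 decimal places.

R(2,1) = -0.40782 + (-0.40782 − (-0.50915))/3 = -0.37404

-0.374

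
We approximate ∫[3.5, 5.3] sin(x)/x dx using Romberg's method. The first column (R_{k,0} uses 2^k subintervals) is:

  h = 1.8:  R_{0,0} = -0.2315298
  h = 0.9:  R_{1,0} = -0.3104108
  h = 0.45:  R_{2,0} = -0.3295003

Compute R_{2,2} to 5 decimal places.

-0.33581

Richardson extrapolation on the trapezoidal column (denominator 4−1=3):
R_{1,1} = -0.3104108 + (-0.3104108 − (-0.2315298))/3 = -0.3367045
R_{2,1} = (4·(-0.3295003) − (-0.3104108)) / 3 = -0.3358635
R_{2,2} = -0.3358635 + (-0.3358635 − (-0.3367045))/15 = -0.3358074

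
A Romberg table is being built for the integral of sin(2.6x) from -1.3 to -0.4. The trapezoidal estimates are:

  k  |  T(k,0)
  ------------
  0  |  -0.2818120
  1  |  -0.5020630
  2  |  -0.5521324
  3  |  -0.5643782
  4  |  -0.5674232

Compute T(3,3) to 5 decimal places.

Richardson extrapolation on the trapezoidal column (denominator 4−1=3):
T(1,1) = -0.5020630 + (-0.5020630 − (-0.2818120))/3 = -0.5754800
T(2,1) = (4·(-0.5521324) − (-0.5020630)) / 3 = -0.5688222
T(3,1) = (4·(-0.5643782) − (-0.5521324)) / 3 = -0.5684601
T(2,2) = (16·(-0.5688222) − (-0.5754800)) / 15 = -0.5683783
T(3,2) = (16·(-0.5684601) − (-0.5688222)) / 15 = -0.5684360
T(3,3) = -0.5684360 + (-0.5684360 − (-0.5683783))/63 = -0.5684369

-0.56844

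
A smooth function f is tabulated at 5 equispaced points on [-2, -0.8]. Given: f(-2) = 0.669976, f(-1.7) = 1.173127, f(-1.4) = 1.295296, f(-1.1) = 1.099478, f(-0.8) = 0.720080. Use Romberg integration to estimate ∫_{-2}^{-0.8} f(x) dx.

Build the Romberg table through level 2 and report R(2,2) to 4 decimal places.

1.3066

R(0,0) (trapezoid, 1 panel, h=1.2000): 0.834034
R(1,0) (trapezoid, 2 panels, h=0.6000): 1.194194
R(2,0) (trapezoid, 4 panels, h=0.3000): 1.278879
R(1,1) = 1.194194 + (1.194194 − 0.834034)/3 = 1.314247
R(2,1) = 1.278879 + (1.278879 − 1.194194)/3 = 1.307107
R(2,2) = 1.307107 + (1.307107 − 1.314247)/15 = 1.306631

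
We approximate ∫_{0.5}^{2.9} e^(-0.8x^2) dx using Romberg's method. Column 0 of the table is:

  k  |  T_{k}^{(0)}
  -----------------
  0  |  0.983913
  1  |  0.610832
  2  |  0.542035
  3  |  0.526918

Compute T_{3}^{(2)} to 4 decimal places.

Richardson extrapolation on the trapezoidal column (denominator 4−1=3):
T_{2}^{(1)} = 0.542035 + (0.542035 − 0.610832)/3 = 0.519103
T_{3}^{(1)} = 0.526918 + (0.526918 − 0.542035)/3 = 0.521879
T_{3}^{(2)} = 0.521879 + (0.521879 − 0.519103)/15 = 0.522064

0.5221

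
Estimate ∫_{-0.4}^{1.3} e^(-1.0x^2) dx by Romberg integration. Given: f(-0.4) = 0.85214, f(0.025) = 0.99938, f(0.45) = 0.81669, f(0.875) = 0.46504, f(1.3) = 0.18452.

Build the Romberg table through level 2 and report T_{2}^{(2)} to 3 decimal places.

T_{0}^{(0)} (trapezoid, 1 panel, h=1.7000): 0.88116
T_{1}^{(0)} (trapezoid, 2 panels, h=0.8500): 1.13477
T_{2}^{(0)} (trapezoid, 4 panels, h=0.4250): 1.18976
T_{1}^{(1)} = 1.13477 + (1.13477 − 0.88116)/3 = 1.21931
T_{2}^{(1)} = 1.18976 + (1.18976 − 1.13477)/3 = 1.20809
T_{2}^{(2)} = 1.20809 + (1.20809 − 1.21931)/15 = 1.20734

1.207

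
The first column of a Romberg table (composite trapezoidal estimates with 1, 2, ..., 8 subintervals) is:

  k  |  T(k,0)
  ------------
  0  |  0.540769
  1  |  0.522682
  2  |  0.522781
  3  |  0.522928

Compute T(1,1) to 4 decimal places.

T(1,1) = (4·0.522682 − 0.540769) / 3 = 0.516653

0.5167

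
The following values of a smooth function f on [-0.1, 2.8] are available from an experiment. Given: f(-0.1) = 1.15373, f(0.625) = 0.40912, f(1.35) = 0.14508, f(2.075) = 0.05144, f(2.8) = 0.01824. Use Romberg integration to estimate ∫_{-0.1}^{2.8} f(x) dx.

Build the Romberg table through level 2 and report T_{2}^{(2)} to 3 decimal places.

0.795

T_{0}^{(0)} (trapezoid, 1 panel, h=2.9000): 1.69936
T_{1}^{(0)} (trapezoid, 2 panels, h=1.4500): 1.06004
T_{2}^{(0)} (trapezoid, 4 panels, h=0.7250): 0.86393
T_{1}^{(1)} = 1.06004 + (1.06004 − 1.69936)/3 = 0.84693
T_{2}^{(1)} = 0.86393 + (0.86393 − 1.06004)/3 = 0.79856
T_{2}^{(2)} = 0.79856 + (0.79856 − 0.84693)/15 = 0.79534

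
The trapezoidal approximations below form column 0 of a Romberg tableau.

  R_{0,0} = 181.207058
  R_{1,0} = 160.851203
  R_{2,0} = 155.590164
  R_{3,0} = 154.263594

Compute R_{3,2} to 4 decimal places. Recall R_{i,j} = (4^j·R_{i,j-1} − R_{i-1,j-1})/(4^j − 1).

Richardson extrapolation on the trapezoidal column (denominator 4−1=3):
R_{2,1} = (4·155.590164 − 160.851203) / 3 = 153.836484
R_{3,1} = (4·154.263594 − 155.590164) / 3 = 153.821404
R_{3,2} = (16·153.821404 − 153.836484) / 15 = 153.820399

153.8204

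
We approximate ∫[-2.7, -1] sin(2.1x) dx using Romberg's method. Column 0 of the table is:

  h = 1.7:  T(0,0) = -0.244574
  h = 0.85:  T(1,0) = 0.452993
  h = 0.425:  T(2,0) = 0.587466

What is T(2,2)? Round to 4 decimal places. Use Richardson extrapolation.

Richardson extrapolation on the trapezoidal column (denominator 4−1=3):
T(1,1) = 0.452993 + (0.452993 − (-0.244574))/3 = 0.685515
T(2,1) = 0.587466 + (0.587466 − 0.452993)/3 = 0.632290
T(2,2) = (16·0.632290 − 0.685515) / 15 = 0.628742
(Column j=1 coincides with Simpson's rule on the same nodes.)

0.6287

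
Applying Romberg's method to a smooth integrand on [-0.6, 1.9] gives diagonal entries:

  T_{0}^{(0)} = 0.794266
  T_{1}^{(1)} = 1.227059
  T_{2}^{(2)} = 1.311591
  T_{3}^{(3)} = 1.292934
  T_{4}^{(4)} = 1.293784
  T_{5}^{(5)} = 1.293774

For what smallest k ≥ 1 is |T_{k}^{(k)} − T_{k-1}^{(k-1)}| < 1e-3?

k = 4

|T_{1}^{(1)} − T_{0}^{(0)}| = 0.432793 ≥ 1e-3
|T_{2}^{(2)} − T_{1}^{(1)}| = 0.084532 ≥ 1e-3
|T_{3}^{(3)} − T_{2}^{(2)}| = 0.018657 ≥ 1e-3
|T_{4}^{(4)} − T_{3}^{(3)}| = 0.000850 < 1e-3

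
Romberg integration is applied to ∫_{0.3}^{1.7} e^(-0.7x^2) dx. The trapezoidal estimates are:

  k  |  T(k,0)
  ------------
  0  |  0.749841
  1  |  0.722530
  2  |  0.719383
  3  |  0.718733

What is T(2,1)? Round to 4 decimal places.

0.7183

Richardson extrapolation on the trapezoidal column (denominator 4−1=3):
T(2,1) = (4·0.719383 − 0.722530) / 3 = 0.718334
(Column j=1 coincides with Simpson's rule on the same nodes.)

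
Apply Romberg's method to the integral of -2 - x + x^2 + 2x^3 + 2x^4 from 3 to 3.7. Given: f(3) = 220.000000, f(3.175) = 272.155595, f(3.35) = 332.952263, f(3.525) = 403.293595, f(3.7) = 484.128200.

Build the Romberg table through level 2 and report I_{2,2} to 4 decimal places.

I_{0,0} (trapezoid, 1 panel, h=0.7000): 246.444870
I_{1,0} (trapezoid, 2 panels, h=0.3500): 239.755727
I_{2,0} (trapezoid, 4 panels, h=0.1750): 238.081472
I_{1,1} = 239.755727 + (239.755727 − 246.444870)/3 = 237.526013
I_{2,1} = 238.081472 + (238.081472 − 239.755727)/3 = 237.523387
I_{2,2} = 237.523387 + (237.523387 − 237.526013)/15 = 237.523212

237.5232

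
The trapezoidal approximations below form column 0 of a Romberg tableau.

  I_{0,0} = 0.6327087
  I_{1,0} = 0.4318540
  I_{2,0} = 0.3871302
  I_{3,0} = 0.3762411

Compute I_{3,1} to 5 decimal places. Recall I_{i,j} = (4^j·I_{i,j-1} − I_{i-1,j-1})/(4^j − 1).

0.37261

I_{3,1} = (4·0.3762411 − 0.3871302) / 3 = 0.3726114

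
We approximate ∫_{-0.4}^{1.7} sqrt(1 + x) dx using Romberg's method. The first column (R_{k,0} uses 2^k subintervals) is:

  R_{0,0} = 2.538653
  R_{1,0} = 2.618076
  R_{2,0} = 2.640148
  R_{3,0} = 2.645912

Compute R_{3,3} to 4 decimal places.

Richardson extrapolation on the trapezoidal column (denominator 4−1=3):
R_{1,1} = (4·2.618076 − 2.538653) / 3 = 2.644550
R_{2,1} = (4·2.640148 − 2.618076) / 3 = 2.647505
R_{3,1} = (4·2.645912 − 2.640148) / 3 = 2.647833
R_{2,2} = (16·2.647505 − 2.644550) / 15 = 2.647702
R_{3,2} = 2.647833 + (2.647833 − 2.647505)/15 = 2.647855
R_{3,3} = (64·2.647855 − 2.647702) / 63 = 2.647857
(Column j=1 coincides with Simpson's rule on the same nodes.)

2.6479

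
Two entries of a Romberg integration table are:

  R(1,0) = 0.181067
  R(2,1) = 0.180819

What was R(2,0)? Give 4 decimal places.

From R(2,1) = (4·R(2,0) − R(1,0))/3, solve for R(2,0):
4·R(2,0) = 3·0.180819 + 0.181067 = 0.723524
R(2,0) = 0.180881

0.1809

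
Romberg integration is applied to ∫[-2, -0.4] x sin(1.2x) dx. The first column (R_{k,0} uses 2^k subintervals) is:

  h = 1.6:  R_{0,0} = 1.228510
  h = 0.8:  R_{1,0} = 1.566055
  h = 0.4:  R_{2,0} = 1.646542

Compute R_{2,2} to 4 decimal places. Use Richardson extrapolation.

1.6730

Richardson extrapolation on the trapezoidal column (denominator 4−1=3):
R_{1,1} = 1.566055 + (1.566055 − 1.228510)/3 = 1.678570
R_{2,1} = (4·1.646542 − 1.566055) / 3 = 1.673371
R_{2,2} = 1.673371 + (1.673371 − 1.678570)/15 = 1.673024
(Column j=1 coincides with Simpson's rule on the same nodes.)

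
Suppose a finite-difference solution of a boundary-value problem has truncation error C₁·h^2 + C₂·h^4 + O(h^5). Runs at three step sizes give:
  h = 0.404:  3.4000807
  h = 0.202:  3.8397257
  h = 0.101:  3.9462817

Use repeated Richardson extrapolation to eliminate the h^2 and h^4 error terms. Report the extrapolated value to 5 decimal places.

First eliminate the h^2 term (factor 2^2 = 4):
  B₁ = (4·3.8397257 − 3.4000807)/3 = 3.9862740
  B₂ = (4·3.9462817 − 3.8397257)/3 = 3.9818004
Then eliminate the h^4 term (factor 2^4 = 16):
  (16·3.9818004 − 3.9862740)/15 = 3.9815022

3.98150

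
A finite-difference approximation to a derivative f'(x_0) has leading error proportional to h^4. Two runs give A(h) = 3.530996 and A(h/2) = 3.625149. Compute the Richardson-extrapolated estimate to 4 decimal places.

Extrapolated value = (16·A(h/2) − A(h)) / (16 − 1)
= (16·3.625149 − 3.530996) / 15
= 54.471388 / 15 = 3.631426

3.6314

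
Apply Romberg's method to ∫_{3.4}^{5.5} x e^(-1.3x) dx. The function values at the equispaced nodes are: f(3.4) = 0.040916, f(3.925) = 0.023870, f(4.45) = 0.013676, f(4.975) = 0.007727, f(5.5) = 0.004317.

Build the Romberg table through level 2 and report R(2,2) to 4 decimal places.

0.0348

R(0,0) (trapezoid, 1 panel, h=2.1000): 0.047495
R(1,0) (trapezoid, 2 panels, h=1.0500): 0.038107
R(2,0) (trapezoid, 4 panels, h=0.5250): 0.035642
R(1,1) = 0.038107 + (0.038107 − 0.047495)/3 = 0.034978
R(2,1) = 0.035642 + (0.035642 − 0.038107)/3 = 0.034820
R(2,2) = 0.034820 + (0.034820 − 0.034978)/15 = 0.034809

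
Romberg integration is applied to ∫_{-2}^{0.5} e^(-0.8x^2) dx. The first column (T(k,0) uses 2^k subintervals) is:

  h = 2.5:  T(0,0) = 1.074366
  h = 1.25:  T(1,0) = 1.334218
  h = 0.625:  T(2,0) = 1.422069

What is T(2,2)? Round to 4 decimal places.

1.4534

Richardson extrapolation on the trapezoidal column (denominator 4−1=3):
T(1,1) = 1.334218 + (1.334218 − 1.074366)/3 = 1.420835
T(2,1) = 1.422069 + (1.422069 − 1.334218)/3 = 1.451353
T(2,2) = 1.451353 + (1.451353 − 1.420835)/15 = 1.453388
(Column j=1 coincides with Simpson's rule on the same nodes.)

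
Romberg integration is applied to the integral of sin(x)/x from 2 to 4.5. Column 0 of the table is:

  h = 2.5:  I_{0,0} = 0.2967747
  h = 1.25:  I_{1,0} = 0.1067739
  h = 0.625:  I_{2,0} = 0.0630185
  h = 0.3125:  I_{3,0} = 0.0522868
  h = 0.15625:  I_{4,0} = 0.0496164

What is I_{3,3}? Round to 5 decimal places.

0.04873

I_{1,1} = 0.1067739 + (0.1067739 − 0.2967747)/3 = 0.0434403
I_{2,1} = 0.0630185 + (0.0630185 − 0.1067739)/3 = 0.0484334
I_{3,1} = 0.0522868 + (0.0522868 − 0.0630185)/3 = 0.0487096
I_{2,2} = (16·0.0484334 − 0.0434403) / 15 = 0.0487663
I_{3,2} = (16·0.0487096 − 0.0484334) / 15 = 0.0487280
I_{3,3} = (64·0.0487280 − 0.0487663) / 63 = 0.0487274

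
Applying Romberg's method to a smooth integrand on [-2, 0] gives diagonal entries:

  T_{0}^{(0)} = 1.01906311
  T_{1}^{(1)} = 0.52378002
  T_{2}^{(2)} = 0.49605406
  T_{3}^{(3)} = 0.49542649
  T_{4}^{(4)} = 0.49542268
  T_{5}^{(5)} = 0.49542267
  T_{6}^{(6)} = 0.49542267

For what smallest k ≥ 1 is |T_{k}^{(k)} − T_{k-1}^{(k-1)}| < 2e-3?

|T_{1}^{(1)} − T_{0}^{(0)}| = 0.49528309 ≥ 2e-3
|T_{2}^{(2)} − T_{1}^{(1)}| = 0.02772596 ≥ 2e-3
|T_{3}^{(3)} − T_{2}^{(2)}| = 0.00062757 < 2e-3

k = 3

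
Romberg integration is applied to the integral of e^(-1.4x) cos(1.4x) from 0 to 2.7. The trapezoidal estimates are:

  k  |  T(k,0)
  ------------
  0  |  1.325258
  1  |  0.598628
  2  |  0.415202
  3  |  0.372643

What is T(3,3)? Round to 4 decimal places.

0.3588

T(1,1) = (4·0.598628 − 1.325258) / 3 = 0.356418
T(2,1) = 0.415202 + (0.415202 − 0.598628)/3 = 0.354060
T(3,1) = 0.372643 + (0.372643 − 0.415202)/3 = 0.358457
T(2,2) = (16·0.354060 − 0.356418) / 15 = 0.353903
T(3,2) = 0.358457 + (0.358457 − 0.354060)/15 = 0.358750
T(3,3) = 0.358750 + (0.358750 − 0.353903)/63 = 0.358827
(Column j=1 coincides with Simpson's rule on the same nodes.)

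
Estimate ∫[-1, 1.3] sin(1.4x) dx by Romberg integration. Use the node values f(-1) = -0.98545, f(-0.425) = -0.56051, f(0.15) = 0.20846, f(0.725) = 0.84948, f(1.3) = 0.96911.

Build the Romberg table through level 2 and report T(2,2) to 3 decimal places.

0.297

T(0,0) (trapezoid, 1 panel, h=2.3000): -0.01879
T(1,0) (trapezoid, 2 panels, h=1.1500): 0.23033
T(2,0) (trapezoid, 4 panels, h=0.5750): 0.28132
T(1,1) = 0.23033 + (0.23033 − (-0.01879))/3 = 0.31337
T(2,1) = 0.28132 + (0.28132 − 0.23033)/3 = 0.29832
T(2,2) = 0.29832 + (0.29832 − 0.31337)/15 = 0.29732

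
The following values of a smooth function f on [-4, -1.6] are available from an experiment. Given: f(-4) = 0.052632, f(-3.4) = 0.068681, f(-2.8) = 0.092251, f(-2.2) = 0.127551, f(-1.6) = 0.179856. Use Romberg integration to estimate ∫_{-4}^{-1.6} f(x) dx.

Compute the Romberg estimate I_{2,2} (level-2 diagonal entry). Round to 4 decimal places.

0.2404

I_{0,0} (trapezoid, 1 panel, h=2.4000): 0.278986
I_{1,0} (trapezoid, 2 panels, h=1.2000): 0.250194
I_{2,0} (trapezoid, 4 panels, h=0.6000): 0.242836
I_{1,1} = 0.250194 + (0.250194 − 0.278986)/3 = 0.240597
I_{2,1} = 0.242836 + (0.242836 − 0.250194)/3 = 0.240383
I_{2,2} = 0.240383 + (0.240383 − 0.240597)/15 = 0.240369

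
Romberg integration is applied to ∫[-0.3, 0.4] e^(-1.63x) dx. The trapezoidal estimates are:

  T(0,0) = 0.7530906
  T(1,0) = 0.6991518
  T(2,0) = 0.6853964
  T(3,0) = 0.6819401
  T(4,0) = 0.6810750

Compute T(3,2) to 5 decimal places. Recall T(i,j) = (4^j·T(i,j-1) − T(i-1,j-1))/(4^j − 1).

T(2,1) = (4·0.6853964 − 0.6991518) / 3 = 0.6808113
T(3,1) = 0.6819401 + (0.6819401 − 0.6853964)/3 = 0.6807880
T(3,2) = 0.6807880 + (0.6807880 − 0.6808113)/15 = 0.6807864

0.68079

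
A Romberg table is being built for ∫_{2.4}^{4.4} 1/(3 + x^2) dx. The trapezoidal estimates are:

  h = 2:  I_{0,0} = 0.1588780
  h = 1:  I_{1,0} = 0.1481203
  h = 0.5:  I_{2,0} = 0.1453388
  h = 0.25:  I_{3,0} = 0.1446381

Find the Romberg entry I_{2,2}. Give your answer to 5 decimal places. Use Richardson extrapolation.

I_{1,1} = 0.1481203 + (0.1481203 − 0.1588780)/3 = 0.1445344
I_{2,1} = 0.1453388 + (0.1453388 − 0.1481203)/3 = 0.1444116
I_{2,2} = (16·0.1444116 − 0.1445344) / 15 = 0.1444034

0.14440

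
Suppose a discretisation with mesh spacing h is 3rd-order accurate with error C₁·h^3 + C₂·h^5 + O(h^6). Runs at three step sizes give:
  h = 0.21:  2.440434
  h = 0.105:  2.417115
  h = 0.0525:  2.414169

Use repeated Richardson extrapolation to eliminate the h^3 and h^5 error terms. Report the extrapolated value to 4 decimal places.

2.4137

First eliminate the h^3 term (factor 2^3 = 8):
  B₁ = (8·2.417115 − 2.440434)/7 = 2.413784
  B₂ = (8·2.414169 − 2.417115)/7 = 2.413748
Then eliminate the h^5 term (factor 2^5 = 32):
  (32·2.413748 − 2.413784)/31 = 2.413747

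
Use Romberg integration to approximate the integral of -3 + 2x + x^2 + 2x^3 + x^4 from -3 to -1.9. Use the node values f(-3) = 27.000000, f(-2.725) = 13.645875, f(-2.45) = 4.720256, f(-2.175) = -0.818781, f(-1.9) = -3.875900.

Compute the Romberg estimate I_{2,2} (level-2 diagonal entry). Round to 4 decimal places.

I_{0,0} (trapezoid, 1 panel, h=1.1000): 12.718255
I_{1,0} (trapezoid, 2 panels, h=0.5500): 8.955268
I_{2,0} (trapezoid, 4 panels, h=0.2750): 8.005085
I_{1,1} = 8.955268 + (8.955268 − 12.718255)/3 = 7.700939
I_{2,1} = 8.005085 + (8.005085 − 8.955268)/3 = 7.688357
I_{2,2} = 7.688357 + (7.688357 − 7.700939)/15 = 7.687518

7.6875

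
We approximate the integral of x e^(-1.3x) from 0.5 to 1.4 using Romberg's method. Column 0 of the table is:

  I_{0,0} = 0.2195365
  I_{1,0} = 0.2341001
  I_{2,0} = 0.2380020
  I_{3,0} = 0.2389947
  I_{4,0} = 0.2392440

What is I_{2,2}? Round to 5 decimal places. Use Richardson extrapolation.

I_{1,1} = 0.2341001 + (0.2341001 − 0.2195365)/3 = 0.2389546
I_{2,1} = (4·0.2380020 − 0.2341001) / 3 = 0.2393026
I_{2,2} = (16·0.2393026 − 0.2389546) / 15 = 0.2393258

0.23933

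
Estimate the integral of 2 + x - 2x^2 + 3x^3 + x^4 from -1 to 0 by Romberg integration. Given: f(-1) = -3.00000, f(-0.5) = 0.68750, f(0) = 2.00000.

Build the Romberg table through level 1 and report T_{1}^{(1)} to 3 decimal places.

T_{0}^{(0)} (trapezoid, 1 panel, h=1.0000): -0.50000
T_{1}^{(0)} (trapezoid, 2 panels, h=0.5000): 0.09375
T_{1}^{(1)} = 0.09375 + (0.09375 − (-0.50000))/3 = 0.29167

0.292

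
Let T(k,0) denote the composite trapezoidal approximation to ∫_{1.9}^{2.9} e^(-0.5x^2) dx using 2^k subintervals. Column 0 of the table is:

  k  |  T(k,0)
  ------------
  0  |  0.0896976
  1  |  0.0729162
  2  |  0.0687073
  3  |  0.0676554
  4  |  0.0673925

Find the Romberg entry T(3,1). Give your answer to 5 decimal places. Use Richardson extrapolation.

0.06730

T(3,1) = 0.0676554 + (0.0676554 − 0.0687073)/3 = 0.0673048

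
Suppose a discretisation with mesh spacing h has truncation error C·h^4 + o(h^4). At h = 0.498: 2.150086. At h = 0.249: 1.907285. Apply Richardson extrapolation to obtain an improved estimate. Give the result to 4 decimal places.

1.8911

Extrapolated value = (16·A(h/2) − A(h)) / (16 − 1)
= (16·1.907285 − 2.150086) / 15
= 28.366474 / 15 = 1.891098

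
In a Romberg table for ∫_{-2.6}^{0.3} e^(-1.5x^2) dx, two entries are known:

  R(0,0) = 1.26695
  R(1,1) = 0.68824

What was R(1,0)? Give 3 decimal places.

0.833

From R(1,1) = (4·R(1,0) − R(0,0))/3, solve for R(1,0):
4·R(1,0) = 3·0.68824 + 1.26695 = 3.33167
R(1,0) = 0.83292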